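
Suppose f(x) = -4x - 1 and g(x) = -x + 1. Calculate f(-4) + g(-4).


f(-4) = 15
g(-4) = 5
Sum = 20

20


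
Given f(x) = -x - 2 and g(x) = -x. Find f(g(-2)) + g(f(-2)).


f(g(-2)) = -4
g(f(-2)) = 0
Sum = -4

-4


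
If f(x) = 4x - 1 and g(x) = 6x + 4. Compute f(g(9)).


g(9) = 58
f(58) = 231

231


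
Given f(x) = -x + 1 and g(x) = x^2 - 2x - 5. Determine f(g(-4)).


g(-4) = 19
f(19) = -18

-18


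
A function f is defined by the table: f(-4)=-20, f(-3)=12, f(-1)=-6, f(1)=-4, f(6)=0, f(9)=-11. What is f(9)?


Reading from the table at x = 9

-11


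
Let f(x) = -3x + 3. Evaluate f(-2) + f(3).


f(-2) = 9
f(3) = -6
Sum = 3

3


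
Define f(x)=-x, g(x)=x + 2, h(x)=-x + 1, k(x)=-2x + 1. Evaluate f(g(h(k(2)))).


k(2) = -3
h(-3) = 4
g(4) = 6
f(6) = -6

-6


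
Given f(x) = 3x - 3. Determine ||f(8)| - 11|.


f(8) = 21
|21| = 21
|21 - 11| = 10

10


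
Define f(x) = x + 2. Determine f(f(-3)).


f(-3) = -1
f(-1) = 1

1


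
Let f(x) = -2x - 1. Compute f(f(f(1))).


-11


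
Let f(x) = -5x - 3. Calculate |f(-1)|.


f(-1) = 2
|2| = 2

2


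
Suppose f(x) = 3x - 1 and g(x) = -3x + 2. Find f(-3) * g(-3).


-110


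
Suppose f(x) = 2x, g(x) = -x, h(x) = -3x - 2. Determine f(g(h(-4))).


h(-4) = 10
g(10) = -10
f(-10) = -20

-20


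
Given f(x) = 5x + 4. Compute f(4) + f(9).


f(4) = 24
f(9) = 49
Sum = 73

73


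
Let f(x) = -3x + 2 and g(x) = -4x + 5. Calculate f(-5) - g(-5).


-8


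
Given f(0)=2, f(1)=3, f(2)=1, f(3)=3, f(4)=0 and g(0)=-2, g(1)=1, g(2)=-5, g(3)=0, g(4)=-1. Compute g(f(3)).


f(3) = 3
g(3) = 0

0


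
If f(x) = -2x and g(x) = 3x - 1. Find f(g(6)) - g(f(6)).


f(g(6)) = -34
g(f(6)) = -37
Difference = 3

3


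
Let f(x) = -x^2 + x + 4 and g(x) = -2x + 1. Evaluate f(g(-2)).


g(-2) = 5
f(5) = (-1)*(5)^2 + 1*(5) + 4 = -16

-16


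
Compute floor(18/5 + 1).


4


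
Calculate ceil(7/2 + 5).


7/2 = 3.5
3.5 + 5 = 8.5
ceil(8.5) = 9

9


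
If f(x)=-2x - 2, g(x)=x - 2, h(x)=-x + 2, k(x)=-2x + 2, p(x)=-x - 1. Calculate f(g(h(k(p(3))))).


p(3) = -4
k(-4) = 10
h(10) = -8
g(-8) = -10
f(-10) = 18

18


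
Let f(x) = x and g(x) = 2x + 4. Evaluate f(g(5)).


14


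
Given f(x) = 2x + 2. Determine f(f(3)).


f(3) = 8
f(8) = 18

18


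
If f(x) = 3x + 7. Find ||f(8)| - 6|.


25


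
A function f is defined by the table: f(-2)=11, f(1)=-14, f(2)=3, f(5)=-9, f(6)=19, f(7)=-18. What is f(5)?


Reading from the table at x = 5

-9


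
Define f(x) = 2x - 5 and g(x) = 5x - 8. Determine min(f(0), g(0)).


f(0) = -5
g(0) = -8
min = -8

-8


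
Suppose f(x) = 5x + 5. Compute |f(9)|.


f(9) = 50
|50| = 50

50


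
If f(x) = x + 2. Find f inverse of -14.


Solve x + 2 = -14
x = (-14 - 2) / 1 = -16

-16


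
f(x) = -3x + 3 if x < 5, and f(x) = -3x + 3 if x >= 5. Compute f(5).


5 satisfies x >= 5
f(5) = -12

-12


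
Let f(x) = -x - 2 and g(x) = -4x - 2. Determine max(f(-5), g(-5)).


f(-5) = 3
g(-5) = 18
max = 18

18


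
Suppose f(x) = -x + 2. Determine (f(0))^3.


f(0) = 2
(2)^3 = 8

8


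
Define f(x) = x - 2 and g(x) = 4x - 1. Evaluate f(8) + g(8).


f(8) = 6
g(8) = 31
Sum = 37

37


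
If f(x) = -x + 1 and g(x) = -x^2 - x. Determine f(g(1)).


g(1) = -2
f(-2) = 3

3


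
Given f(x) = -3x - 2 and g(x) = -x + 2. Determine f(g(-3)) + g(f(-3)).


f(g(-3)) = -17
g(f(-3)) = -5
Sum = -22

-22


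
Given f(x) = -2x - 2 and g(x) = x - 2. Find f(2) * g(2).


f(2) = -6
g(2) = 0
Product = 0

0


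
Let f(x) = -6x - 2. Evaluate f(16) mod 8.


f(16) = -98
-98 mod 8 = 6

6


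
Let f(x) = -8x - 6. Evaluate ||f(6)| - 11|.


43


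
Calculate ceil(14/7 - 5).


14/7 = 2
2 - 5 = -3
ceil(-3) = -3

-3


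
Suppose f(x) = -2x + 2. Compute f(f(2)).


f(2) = -2
f(-2) = 6

6


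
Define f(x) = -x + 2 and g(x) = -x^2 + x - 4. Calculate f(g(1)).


6


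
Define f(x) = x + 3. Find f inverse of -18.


Solve x + 3 = -18
x = (-18 - 3) / 1 = -21

-21


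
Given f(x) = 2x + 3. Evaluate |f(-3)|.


f(-3) = -3
|-3| = 3

3


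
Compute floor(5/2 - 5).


-3


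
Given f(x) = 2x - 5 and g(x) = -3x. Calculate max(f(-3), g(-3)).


f(-3) = -11
g(-3) = 9
max = 9

9


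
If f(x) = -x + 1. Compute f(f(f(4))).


f(4) = -3
f(-3) = 4
f(4) = -3

-3


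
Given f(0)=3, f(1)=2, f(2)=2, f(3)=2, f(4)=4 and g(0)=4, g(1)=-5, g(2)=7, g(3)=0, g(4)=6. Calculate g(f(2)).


f(2) = 2
g(2) = 7

7


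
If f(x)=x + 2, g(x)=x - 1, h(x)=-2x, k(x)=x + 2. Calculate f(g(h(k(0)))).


k(0) = 2
h(2) = -4
g(-4) = -5
f(-5) = -3

-3


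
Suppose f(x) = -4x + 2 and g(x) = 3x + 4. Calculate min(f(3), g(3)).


f(3) = -10
g(3) = 13
min = -10

-10


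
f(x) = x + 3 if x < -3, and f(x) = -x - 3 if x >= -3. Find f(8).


8 satisfies x >= -3
f(8) = -11

-11


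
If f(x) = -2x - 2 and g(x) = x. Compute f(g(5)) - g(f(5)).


0


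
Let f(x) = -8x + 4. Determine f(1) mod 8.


f(1) = -4
-4 mod 8 = 4

4


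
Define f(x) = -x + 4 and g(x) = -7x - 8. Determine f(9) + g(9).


-76


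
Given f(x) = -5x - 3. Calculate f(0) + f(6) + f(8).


f(0) = -3
f(6) = -33
f(8) = -43
Sum = -79

-79


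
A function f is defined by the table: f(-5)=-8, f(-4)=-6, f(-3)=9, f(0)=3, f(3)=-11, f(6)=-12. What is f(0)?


Reading from the table at x = 0

3


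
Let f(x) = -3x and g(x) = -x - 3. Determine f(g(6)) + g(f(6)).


f(g(6)) = 27
g(f(6)) = 15
Sum = 42

42


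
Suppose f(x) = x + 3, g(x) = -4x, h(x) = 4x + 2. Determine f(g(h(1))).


-21


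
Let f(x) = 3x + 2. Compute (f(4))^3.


f(4) = 14
(14)^3 = 2744

2744


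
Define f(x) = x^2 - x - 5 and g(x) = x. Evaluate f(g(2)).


g(2) = 2
f(2) = 1*(2)^2 - 1*(2) - 5 = -3

-3


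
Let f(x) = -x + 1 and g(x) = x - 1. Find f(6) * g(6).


-25


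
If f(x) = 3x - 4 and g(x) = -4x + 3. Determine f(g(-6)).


77


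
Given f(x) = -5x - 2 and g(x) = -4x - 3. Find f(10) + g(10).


f(10) = -52
g(10) = -43
Sum = -95

-95


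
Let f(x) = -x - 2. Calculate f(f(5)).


f(5) = -7
f(-7) = 5

5


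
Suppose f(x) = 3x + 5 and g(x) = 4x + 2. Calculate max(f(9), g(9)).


f(9) = 32
g(9) = 38
max = 38

38


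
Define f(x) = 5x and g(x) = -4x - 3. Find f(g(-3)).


g(-3) = 9
f(9) = 45

45


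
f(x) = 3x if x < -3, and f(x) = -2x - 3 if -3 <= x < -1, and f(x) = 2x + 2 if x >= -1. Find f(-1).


0


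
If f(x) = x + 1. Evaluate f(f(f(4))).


f(4) = 5
f(5) = 6
f(6) = 7

7


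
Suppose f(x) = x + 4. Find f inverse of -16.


Solve x + 4 = -16
x = (-16 - 4) / 1 = -20

-20


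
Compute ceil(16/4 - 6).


-2


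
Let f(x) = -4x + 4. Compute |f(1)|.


0


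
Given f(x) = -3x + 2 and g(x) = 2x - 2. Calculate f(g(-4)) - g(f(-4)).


f(g(-4)) = 32
g(f(-4)) = 26
Difference = 6

6


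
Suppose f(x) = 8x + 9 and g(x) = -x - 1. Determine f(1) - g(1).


f(1) = 17
g(1) = -2
Difference = 19

19


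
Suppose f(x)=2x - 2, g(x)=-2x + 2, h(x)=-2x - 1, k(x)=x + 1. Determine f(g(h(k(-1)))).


6


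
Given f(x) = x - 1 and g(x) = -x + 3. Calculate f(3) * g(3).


f(3) = 2
g(3) = 0
Product = 0

0


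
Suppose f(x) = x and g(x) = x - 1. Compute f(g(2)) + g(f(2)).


f(g(2)) = 1
g(f(2)) = 1
Sum = 2

2


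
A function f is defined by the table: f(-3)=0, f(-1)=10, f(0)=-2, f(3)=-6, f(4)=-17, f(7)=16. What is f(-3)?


0


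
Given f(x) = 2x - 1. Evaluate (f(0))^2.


1


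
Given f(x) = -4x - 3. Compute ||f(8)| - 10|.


f(8) = -35
|-35| = 35
|35 - 10| = 25

25


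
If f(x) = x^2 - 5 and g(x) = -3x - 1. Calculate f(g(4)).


g(4) = -13
f(-13) = 1*(-13)^2 - 5 = 164

164


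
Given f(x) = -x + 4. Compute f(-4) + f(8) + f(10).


f(-4) = 8
f(8) = -4
f(10) = -6
Sum = -2

-2


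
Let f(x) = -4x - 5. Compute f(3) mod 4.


f(3) = -17
-17 mod 4 = 3

3


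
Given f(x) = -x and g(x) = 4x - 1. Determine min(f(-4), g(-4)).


-17


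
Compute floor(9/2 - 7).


9/2 = 4.5
4.5 - 7 = -2.5
floor(-2.5) = -3

-3


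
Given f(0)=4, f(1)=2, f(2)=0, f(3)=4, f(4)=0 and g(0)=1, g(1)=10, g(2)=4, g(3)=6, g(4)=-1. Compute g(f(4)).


1


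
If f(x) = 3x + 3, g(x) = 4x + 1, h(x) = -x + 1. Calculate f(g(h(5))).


h(5) = -4
g(-4) = -15
f(-15) = -42

-42


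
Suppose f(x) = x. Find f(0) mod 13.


f(0) = 0
0 mod 13 = 0

0


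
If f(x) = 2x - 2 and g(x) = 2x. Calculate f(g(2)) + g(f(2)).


f(g(2)) = 6
g(f(2)) = 4
Sum = 10

10


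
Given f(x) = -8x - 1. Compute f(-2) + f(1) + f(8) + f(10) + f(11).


f(-2) = 15
f(1) = -9
f(8) = -65
f(10) = -81
f(11) = -89
Sum = -229

-229


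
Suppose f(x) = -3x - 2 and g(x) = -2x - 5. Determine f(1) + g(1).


f(1) = -5
g(1) = -7
Sum = -12

-12


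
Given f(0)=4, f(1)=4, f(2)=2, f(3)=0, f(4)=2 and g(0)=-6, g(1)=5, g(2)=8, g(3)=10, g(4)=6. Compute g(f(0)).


6


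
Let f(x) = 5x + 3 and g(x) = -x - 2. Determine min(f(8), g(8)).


f(8) = 43
g(8) = -10
min = -10

-10


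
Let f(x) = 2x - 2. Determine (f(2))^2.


f(2) = 2
(2)^2 = 4

4


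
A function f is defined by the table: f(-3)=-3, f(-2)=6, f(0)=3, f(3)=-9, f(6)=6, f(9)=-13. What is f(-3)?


Reading from the table at x = -3

-3


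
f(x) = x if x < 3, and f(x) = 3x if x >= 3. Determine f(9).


9 satisfies x >= 3
f(9) = 27

27


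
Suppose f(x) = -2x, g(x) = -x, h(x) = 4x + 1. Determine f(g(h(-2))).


h(-2) = -7
g(-7) = 7
f(7) = -14

-14


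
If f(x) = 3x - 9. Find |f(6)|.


f(6) = 9
|9| = 9

9


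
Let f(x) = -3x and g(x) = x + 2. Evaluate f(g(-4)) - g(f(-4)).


f(g(-4)) = 6
g(f(-4)) = 14
Difference = -8

-8


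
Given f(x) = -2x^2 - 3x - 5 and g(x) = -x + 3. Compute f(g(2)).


g(2) = 1
f(1) = (-2)*(1)^2 - 3*(1) - 5 = -10

-10


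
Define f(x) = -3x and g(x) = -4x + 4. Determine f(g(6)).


g(6) = -20
f(-20) = 60

60


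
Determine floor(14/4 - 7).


14/4 = 3.5
3.5 - 7 = -3.5
floor(-3.5) = -4

-4


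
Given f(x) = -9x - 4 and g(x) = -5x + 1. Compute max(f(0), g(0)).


f(0) = -4
g(0) = 1
max = 1

1


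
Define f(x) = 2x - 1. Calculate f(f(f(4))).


f(4) = 7
f(7) = 13
f(13) = 25

25


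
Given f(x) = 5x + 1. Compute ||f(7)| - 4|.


32


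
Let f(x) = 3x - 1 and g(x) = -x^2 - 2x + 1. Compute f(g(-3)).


g(-3) = -2
f(-2) = -7

-7


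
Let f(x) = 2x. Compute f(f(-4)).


-16


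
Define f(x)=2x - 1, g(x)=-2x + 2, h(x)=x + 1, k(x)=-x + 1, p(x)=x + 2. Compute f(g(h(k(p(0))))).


p(0) = 2
k(2) = -1
h(-1) = 0
g(0) = 2
f(2) = 3

3


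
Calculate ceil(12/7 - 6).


12/7 = 1.7143
1.7143 - 6 = -4.2857
ceil(-4.2857) = -4

-4


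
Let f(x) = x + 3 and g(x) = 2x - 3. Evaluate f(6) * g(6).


f(6) = 9
g(6) = 9
Product = 81

81


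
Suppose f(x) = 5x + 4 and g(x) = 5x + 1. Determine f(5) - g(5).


f(5) = 29
g(5) = 26
Difference = 3

3


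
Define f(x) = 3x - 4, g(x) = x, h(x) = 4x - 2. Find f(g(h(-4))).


h(-4) = -18
g(-18) = -18
f(-18) = -58

-58


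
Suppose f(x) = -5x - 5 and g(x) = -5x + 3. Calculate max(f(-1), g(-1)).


8


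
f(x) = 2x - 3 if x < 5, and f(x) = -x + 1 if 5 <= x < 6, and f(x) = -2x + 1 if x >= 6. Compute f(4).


4 satisfies x < 5
f(4) = 5

5


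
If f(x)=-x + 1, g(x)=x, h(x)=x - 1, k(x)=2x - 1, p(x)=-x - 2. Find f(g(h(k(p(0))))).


7


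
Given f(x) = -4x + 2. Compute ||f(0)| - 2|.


f(0) = 2
|2| = 2
|2 - 2| = 0

0


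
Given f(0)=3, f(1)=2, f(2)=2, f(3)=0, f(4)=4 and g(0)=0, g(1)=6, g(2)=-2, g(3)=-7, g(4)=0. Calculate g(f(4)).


f(4) = 4
g(4) = 0

0


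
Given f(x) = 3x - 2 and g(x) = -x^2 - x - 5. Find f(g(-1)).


g(-1) = -5
f(-5) = -17

-17


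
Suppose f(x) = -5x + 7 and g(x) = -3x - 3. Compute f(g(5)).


g(5) = -18
f(-18) = 97

97


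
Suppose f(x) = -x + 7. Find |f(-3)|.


f(-3) = 10
|10| = 10

10


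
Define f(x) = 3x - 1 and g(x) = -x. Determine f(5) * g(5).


f(5) = 14
g(5) = -5
Product = -70

-70


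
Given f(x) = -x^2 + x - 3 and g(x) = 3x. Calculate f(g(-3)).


g(-3) = -9
f(-9) = (-1)*(-9)^2 + 1*(-9) - 3 = -93

-93


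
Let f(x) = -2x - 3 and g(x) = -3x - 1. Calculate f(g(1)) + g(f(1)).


f(g(1)) = 5
g(f(1)) = 14
Sum = 19

19


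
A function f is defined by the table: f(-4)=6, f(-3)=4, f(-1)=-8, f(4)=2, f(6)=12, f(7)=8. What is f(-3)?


Reading from the table at x = -3

4


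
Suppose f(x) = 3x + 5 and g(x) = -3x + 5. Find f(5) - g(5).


f(5) = 20
g(5) = -10
Difference = 30

30


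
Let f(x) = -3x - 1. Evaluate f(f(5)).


f(5) = -16
f(-16) = 47

47


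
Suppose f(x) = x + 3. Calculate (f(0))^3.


f(0) = 3
(3)^3 = 27

27


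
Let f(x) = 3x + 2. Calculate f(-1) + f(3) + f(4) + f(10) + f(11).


f(-1) = -1
f(3) = 11
f(4) = 14
f(10) = 32
f(11) = 35
Sum = 91

91


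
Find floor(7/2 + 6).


7/2 = 3.5
3.5 + 6 = 9.5
floor(9.5) = 9

9


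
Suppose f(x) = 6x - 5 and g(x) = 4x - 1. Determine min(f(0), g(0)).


-5


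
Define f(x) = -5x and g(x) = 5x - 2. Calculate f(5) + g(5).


f(5) = -25
g(5) = 23
Sum = -2

-2


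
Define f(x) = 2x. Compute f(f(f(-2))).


f(-2) = -4
f(-4) = -8
f(-8) = -16

-16


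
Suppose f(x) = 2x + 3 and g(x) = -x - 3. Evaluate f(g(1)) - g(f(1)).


f(g(1)) = -5
g(f(1)) = -8
Difference = 3

3


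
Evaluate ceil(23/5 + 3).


23/5 = 4.6
4.6 + 3 = 7.6
ceil(7.6) = 8

8


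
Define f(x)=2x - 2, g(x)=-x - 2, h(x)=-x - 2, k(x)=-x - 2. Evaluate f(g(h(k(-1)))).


k(-1) = -1
h(-1) = -1
g(-1) = -1
f(-1) = -4

-4


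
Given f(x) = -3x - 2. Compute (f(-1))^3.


f(-1) = 1
(1)^3 = 1

1


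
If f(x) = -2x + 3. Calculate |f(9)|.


15


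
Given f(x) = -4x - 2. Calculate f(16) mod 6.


f(16) = -66
-66 mod 6 = 0

0


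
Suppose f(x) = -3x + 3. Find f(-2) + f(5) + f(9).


f(-2) = 9
f(5) = -12
f(9) = -24
Sum = -27

-27


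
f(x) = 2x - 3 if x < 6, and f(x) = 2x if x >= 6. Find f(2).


2 satisfies x < 6
f(2) = 1

1


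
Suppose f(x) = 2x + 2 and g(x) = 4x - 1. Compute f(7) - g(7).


f(7) = 16
g(7) = 27
Difference = -11

-11


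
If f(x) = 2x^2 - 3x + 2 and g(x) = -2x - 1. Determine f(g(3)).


g(3) = -7
f(-7) = 2*(-7)^2 - 3*(-7) + 2 = 121

121


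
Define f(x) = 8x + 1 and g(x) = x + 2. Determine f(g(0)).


g(0) = 2
f(2) = 17

17


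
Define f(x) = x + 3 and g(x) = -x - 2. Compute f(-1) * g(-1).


-2


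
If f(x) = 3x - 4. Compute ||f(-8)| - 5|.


f(-8) = -28
|-28| = 28
|28 - 5| = 23

23


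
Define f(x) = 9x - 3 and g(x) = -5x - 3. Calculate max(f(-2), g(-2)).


f(-2) = -21
g(-2) = 7
max = 7

7


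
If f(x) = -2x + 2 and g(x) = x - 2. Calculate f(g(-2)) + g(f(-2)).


14


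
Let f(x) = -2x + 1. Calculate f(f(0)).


f(0) = 1
f(1) = -1

-1


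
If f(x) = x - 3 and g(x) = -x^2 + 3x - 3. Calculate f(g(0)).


g(0) = -3
f(-3) = -6

-6


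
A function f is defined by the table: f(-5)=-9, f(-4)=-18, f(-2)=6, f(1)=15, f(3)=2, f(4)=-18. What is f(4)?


Reading from the table at x = 4

-18


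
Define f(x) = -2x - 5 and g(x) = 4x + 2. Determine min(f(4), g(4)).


f(4) = -13
g(4) = 18
min = -13

-13


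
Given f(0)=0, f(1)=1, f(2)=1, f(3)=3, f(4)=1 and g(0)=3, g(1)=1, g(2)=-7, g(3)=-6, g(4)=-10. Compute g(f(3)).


f(3) = 3
g(3) = -6

-6


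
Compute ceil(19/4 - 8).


-3


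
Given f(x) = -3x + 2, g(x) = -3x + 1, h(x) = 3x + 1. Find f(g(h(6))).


h(6) = 19
g(19) = -56
f(-56) = 170

170


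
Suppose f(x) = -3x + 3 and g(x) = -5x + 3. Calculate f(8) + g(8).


f(8) = -21
g(8) = -37
Sum = -58

-58


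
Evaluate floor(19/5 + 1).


19/5 = 3.8
3.8 + 1 = 4.8
floor(4.8) = 4

4


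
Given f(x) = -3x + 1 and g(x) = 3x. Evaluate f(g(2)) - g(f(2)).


f(g(2)) = -17
g(f(2)) = -15
Difference = -2

-2


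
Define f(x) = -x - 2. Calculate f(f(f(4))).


f(4) = -6
f(-6) = 4
f(4) = -6

-6


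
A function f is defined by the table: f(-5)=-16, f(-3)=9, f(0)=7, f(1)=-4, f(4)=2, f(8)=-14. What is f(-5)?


Reading from the table at x = -5

-16


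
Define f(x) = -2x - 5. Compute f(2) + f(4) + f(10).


f(2) = -9
f(4) = -13
f(10) = -25
Sum = -47

-47


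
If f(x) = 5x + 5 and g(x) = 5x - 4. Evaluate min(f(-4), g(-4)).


f(-4) = -15
g(-4) = -24
min = -24

-24


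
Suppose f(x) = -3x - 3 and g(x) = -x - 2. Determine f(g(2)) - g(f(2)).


f(g(2)) = 9
g(f(2)) = 7
Difference = 2

2


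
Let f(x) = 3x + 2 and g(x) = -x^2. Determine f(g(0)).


2


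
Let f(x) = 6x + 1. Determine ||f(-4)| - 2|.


f(-4) = -23
|-23| = 23
|23 - 2| = 21

21


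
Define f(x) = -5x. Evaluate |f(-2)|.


f(-2) = 10
|10| = 10

10


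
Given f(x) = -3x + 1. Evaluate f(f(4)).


34


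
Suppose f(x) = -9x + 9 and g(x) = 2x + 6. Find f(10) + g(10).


f(10) = -81
g(10) = 26
Sum = -55

-55


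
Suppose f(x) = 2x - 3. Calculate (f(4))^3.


125


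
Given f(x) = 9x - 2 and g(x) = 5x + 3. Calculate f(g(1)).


70


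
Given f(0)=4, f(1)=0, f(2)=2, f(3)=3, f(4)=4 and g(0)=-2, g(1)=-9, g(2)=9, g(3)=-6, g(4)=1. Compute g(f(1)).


f(1) = 0
g(0) = -2

-2


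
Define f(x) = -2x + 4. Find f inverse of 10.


-3


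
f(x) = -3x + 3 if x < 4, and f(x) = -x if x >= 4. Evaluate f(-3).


-3 satisfies x < 4
f(-3) = 12

12


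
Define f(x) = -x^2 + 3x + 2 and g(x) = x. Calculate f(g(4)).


g(4) = 4
f(4) = (-1)*(4)^2 + 3*(4) + 2 = -2

-2


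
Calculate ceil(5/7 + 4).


5


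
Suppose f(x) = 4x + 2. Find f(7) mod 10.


f(7) = 30
30 mod 10 = 0

0


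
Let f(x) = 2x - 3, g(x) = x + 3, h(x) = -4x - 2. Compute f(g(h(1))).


h(1) = -6
g(-6) = -3
f(-3) = -9

-9


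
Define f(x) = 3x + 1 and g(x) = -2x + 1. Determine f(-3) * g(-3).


f(-3) = -8
g(-3) = 7
Product = -56

-56


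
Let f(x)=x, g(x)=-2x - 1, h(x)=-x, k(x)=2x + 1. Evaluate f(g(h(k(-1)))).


k(-1) = -1
h(-1) = 1
g(1) = -3
f(-3) = -3

-3


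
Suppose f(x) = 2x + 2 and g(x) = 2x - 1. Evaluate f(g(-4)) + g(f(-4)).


f(g(-4)) = -16
g(f(-4)) = -13
Sum = -29

-29


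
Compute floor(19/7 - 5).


19/7 = 2.7143
2.7143 - 5 = -2.2857
floor(-2.2857) = -3

-3


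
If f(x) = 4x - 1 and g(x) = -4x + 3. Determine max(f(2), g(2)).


f(2) = 7
g(2) = -5
max = 7

7


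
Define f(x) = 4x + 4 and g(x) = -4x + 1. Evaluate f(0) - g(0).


f(0) = 4
g(0) = 1
Difference = 3

3


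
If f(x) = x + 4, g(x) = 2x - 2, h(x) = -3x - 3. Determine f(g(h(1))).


h(1) = -6
g(-6) = -14
f(-14) = -10

-10


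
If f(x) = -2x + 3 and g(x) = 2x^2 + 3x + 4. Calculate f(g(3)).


g(3) = 31
f(31) = -59

-59


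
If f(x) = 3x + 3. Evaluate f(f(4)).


f(4) = 15
f(15) = 48

48


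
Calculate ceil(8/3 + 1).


8/3 = 2.6667
2.6667 + 1 = 3.6667
ceil(3.6667) = 4

4


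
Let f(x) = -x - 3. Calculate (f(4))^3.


-343


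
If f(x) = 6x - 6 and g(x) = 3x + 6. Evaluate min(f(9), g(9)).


f(9) = 48
g(9) = 33
min = 33

33


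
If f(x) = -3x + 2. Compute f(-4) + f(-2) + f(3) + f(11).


f(-4) = 14
f(-2) = 8
f(3) = -7
f(11) = -31
Sum = -16

-16


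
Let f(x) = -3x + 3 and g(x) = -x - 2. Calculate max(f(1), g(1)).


f(1) = 0
g(1) = -3
max = 0

0


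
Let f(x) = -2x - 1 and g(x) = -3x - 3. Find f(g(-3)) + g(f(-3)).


-31


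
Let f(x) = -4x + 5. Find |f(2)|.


f(2) = -3
|-3| = 3

3


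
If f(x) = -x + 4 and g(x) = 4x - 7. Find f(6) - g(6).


f(6) = -2
g(6) = 17
Difference = -19

-19


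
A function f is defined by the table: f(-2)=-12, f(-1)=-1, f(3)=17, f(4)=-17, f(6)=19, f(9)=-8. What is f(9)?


Reading from the table at x = 9

-8


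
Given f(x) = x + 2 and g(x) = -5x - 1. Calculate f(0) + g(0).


f(0) = 2
g(0) = -1
Sum = 1

1


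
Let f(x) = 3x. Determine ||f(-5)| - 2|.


13


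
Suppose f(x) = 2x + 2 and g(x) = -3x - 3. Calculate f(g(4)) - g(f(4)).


f(g(4)) = -28
g(f(4)) = -33
Difference = 5

5


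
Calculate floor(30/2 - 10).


30/2 = 15
15 - 10 = 5
floor(5) = 5

5


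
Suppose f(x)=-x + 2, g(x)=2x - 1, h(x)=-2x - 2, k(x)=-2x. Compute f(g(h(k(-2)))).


23


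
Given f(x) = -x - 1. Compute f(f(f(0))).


f(0) = -1
f(-1) = 0
f(0) = -1

-1


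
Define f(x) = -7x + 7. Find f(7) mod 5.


3


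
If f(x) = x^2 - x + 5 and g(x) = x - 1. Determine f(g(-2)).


17


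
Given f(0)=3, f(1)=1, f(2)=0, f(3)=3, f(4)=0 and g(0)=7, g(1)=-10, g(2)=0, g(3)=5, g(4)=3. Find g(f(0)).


f(0) = 3
g(3) = 5

5


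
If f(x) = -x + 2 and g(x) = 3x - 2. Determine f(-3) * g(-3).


f(-3) = 5
g(-3) = -11
Product = -55

-55


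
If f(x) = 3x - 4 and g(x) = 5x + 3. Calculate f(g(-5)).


g(-5) = -22
f(-22) = -70

-70


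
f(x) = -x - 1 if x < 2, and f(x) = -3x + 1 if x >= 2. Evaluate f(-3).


2


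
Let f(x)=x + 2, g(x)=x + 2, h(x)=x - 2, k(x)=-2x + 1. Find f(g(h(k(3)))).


k(3) = -5
h(-5) = -7
g(-7) = -5
f(-5) = -3

-3


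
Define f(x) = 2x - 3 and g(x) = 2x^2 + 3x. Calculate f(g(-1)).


-5


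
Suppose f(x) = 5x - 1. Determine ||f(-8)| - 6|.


35


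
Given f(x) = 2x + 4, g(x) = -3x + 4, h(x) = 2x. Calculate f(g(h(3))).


h(3) = 6
g(6) = -14
f(-14) = -24

-24


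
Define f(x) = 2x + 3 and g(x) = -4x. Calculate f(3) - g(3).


f(3) = 9
g(3) = -12
Difference = 21

21


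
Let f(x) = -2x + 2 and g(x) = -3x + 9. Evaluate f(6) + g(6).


f(6) = -10
g(6) = -9
Sum = -19

-19


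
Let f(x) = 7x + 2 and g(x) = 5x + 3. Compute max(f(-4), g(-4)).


f(-4) = -26
g(-4) = -17
max = -17

-17


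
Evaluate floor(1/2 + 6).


1/2 = 0.5
0.5 + 6 = 6.5
floor(6.5) = 6

6


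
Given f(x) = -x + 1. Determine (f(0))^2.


f(0) = 1
(1)^2 = 1

1


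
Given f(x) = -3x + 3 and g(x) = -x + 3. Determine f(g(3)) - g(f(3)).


f(g(3)) = 3
g(f(3)) = 9
Difference = -6

-6


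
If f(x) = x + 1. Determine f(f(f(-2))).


f(-2) = -1
f(-1) = 0
f(0) = 1

1


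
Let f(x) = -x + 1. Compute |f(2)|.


f(2) = -1
|-1| = 1

1


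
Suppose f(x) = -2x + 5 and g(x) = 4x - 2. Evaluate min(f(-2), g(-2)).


f(-2) = 9
g(-2) = -10
min = -10

-10


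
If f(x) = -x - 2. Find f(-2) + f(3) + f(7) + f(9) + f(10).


f(-2) = 0
f(3) = -5
f(7) = -9
f(9) = -11
f(10) = -12
Sum = -37

-37


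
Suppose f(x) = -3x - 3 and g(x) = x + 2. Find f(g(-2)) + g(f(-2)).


f(g(-2)) = -3
g(f(-2)) = 5
Sum = 2

2


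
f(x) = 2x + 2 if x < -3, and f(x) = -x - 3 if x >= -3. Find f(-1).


-1 satisfies x >= -3
f(-1) = -2

-2


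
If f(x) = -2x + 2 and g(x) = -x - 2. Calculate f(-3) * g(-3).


f(-3) = 8
g(-3) = 1
Product = 8

8


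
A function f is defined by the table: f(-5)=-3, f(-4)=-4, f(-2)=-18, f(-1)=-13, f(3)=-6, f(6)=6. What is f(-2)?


Reading from the table at x = -2

-18


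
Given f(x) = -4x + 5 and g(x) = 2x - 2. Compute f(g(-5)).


g(-5) = -12
f(-12) = 53

53


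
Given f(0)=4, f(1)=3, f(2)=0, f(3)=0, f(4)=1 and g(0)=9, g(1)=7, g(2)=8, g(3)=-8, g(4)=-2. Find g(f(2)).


f(2) = 0
g(0) = 9

9


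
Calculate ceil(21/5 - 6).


-1


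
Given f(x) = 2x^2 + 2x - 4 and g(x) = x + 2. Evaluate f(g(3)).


56


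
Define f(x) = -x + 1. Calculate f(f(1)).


f(1) = 0
f(0) = 1

1


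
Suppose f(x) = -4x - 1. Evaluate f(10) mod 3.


f(10) = -41
-41 mod 3 = 1

1


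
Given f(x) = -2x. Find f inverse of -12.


6


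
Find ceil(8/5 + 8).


8/5 = 1.6
1.6 + 8 = 9.6
ceil(9.6) = 10

10


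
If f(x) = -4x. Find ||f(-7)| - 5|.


f(-7) = 28
|28| = 28
|28 - 5| = 23

23


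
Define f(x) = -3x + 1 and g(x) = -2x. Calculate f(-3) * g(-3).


f(-3) = 10
g(-3) = 6
Product = 60

60


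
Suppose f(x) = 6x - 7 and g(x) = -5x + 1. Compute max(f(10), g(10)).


53


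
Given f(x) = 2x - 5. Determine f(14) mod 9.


f(14) = 23
23 mod 9 = 5

5


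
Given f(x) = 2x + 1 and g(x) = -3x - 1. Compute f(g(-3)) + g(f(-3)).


f(g(-3)) = 17
g(f(-3)) = 14
Sum = 31

31


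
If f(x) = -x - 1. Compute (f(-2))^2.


f(-2) = 1
(1)^2 = 1

1


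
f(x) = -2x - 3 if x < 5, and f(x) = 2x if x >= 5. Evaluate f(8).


8 satisfies x >= 5
f(8) = 16

16


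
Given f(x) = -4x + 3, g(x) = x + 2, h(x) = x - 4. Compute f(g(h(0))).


h(0) = -4
g(-4) = -2
f(-2) = 11

11


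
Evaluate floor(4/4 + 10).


4/4 = 1
1 + 10 = 11
floor(11) = 11

11


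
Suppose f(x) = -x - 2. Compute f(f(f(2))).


-4


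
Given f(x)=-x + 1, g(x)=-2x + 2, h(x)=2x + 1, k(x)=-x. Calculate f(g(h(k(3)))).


-11


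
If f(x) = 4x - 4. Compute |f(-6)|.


f(-6) = -28
|-28| = 28

28


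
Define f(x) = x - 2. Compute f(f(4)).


f(4) = 2
f(2) = 0

0


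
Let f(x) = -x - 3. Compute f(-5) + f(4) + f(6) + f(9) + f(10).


f(-5) = 2
f(4) = -7
f(6) = -9
f(9) = -12
f(10) = -13
Sum = -39

-39


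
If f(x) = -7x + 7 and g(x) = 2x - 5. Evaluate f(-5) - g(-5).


57


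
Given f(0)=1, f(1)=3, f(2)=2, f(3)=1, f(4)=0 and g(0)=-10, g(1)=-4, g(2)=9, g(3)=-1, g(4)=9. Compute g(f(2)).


f(2) = 2
g(2) = 9

9


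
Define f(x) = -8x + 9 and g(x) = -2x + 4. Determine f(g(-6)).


g(-6) = 16
f(16) = -119

-119


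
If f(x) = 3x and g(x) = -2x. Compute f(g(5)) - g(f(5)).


f(g(5)) = -30
g(f(5)) = -30
Difference = 0

0


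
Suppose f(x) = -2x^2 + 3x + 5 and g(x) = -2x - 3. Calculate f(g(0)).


g(0) = -3
f(-3) = (-2)*(-3)^2 + 3*(-3) + 5 = -22

-22


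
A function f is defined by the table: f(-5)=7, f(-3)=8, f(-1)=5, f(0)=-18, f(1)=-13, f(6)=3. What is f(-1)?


Reading from the table at x = -1

5


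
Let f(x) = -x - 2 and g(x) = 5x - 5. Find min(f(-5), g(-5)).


f(-5) = 3
g(-5) = -30
min = -30

-30


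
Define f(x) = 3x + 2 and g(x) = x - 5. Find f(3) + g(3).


f(3) = 11
g(3) = -2
Sum = 9

9


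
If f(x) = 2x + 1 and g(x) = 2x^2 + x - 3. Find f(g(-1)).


g(-1) = -2
f(-2) = -3

-3


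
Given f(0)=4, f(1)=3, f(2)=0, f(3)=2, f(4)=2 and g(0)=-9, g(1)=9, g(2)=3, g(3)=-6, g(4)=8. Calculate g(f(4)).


3


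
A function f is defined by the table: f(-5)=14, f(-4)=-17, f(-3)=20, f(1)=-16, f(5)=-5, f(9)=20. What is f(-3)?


Reading from the table at x = -3

20


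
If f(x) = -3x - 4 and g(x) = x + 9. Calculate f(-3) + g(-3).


f(-3) = 5
g(-3) = 6
Sum = 11

11


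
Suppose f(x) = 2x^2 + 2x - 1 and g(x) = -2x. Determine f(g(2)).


g(2) = -4
f(-4) = 2*(-4)^2 + 2*(-4) - 1 = 23

23


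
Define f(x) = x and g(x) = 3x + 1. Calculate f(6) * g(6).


f(6) = 6
g(6) = 19
Product = 114

114


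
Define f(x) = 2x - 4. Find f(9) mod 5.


f(9) = 14
14 mod 5 = 4

4


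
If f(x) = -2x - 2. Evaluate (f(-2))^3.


f(-2) = 2
(2)^3 = 8

8


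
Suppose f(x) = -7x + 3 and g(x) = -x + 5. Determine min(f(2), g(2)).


f(2) = -11
g(2) = 3
min = -11

-11


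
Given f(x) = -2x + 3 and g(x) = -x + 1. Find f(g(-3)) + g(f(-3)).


-13


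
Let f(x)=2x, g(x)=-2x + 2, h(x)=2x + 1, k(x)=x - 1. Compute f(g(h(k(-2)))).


k(-2) = -3
h(-3) = -5
g(-5) = 12
f(12) = 24

24


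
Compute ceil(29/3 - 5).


5


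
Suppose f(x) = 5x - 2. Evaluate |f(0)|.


f(0) = -2
|-2| = 2

2


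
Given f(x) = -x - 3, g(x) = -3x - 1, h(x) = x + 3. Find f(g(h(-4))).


h(-4) = -1
g(-1) = 2
f(2) = -5

-5


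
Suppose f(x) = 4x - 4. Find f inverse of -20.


Solve 4x - 4 = -20
x = (-20 + 4) / 4 = -4

-4


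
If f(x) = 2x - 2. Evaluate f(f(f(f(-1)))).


f(-1) = -4
f(-4) = -10
f(-10) = -22
f(-22) = -46

-46


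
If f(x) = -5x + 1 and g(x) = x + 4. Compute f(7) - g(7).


f(7) = -34
g(7) = 11
Difference = -45

-45


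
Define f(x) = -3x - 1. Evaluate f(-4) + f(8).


f(-4) = 11
f(8) = -25
Sum = -14

-14


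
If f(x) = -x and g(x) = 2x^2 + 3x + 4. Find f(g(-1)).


g(-1) = 3
f(3) = -3

-3


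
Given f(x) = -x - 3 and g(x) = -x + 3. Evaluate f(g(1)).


-5


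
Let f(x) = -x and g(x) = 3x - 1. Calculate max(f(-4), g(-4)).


f(-4) = 4
g(-4) = -13
max = 4

4


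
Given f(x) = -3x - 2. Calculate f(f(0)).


f(0) = -2
f(-2) = 4

4


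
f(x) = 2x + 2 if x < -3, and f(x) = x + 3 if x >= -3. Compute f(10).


13


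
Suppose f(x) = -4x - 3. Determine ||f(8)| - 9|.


f(8) = -35
|-35| = 35
|35 - 9| = 26

26


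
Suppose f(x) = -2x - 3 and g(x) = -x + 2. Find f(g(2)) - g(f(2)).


-12


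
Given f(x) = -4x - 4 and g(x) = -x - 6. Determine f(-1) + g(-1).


f(-1) = 0
g(-1) = -5
Sum = -5

-5


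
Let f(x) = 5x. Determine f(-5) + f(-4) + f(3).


f(-5) = -25
f(-4) = -20
f(3) = 15
Sum = -30

-30


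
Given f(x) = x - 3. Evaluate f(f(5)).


-1


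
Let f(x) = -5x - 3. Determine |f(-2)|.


f(-2) = 7
|7| = 7

7


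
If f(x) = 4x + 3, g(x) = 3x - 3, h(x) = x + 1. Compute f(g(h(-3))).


-33


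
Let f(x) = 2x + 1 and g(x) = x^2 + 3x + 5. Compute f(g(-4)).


g(-4) = 9
f(9) = 19

19


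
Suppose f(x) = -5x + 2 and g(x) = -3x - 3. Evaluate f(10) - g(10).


f(10) = -48
g(10) = -33
Difference = -15

-15


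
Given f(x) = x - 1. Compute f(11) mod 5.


f(11) = 10
10 mod 5 = 0

0


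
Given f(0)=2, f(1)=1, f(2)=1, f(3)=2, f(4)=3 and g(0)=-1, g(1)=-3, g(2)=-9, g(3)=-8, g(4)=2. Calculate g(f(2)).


f(2) = 1
g(1) = -3

-3


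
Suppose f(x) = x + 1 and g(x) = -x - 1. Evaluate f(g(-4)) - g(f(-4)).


f(g(-4)) = 4
g(f(-4)) = 2
Difference = 2

2


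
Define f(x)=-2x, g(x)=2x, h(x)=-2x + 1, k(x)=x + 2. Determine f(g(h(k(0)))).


k(0) = 2
h(2) = -3
g(-3) = -6
f(-6) = 12

12


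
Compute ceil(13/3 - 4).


13/3 = 4.3333
4.3333 - 4 = 0.3333
ceil(0.3333) = 1

1


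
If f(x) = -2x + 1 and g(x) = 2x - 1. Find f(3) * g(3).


f(3) = -5
g(3) = 5
Product = -25

-25


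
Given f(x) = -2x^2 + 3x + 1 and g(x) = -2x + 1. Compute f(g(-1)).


g(-1) = 3
f(3) = (-2)*(3)^2 + 3*(3) + 1 = -8

-8


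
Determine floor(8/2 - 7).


8/2 = 4
4 - 7 = -3
floor(-3) = -3

-3


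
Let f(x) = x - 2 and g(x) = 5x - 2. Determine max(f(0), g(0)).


f(0) = -2
g(0) = -2
max = -2

-2


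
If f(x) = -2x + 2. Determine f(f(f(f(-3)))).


f(-3) = 8
f(8) = -14
f(-14) = 30
f(30) = -58

-58


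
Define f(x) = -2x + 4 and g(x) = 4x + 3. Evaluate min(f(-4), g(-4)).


f(-4) = 12
g(-4) = -13
min = -13

-13


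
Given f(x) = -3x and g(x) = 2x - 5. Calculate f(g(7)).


g(7) = 9
f(9) = -27

-27


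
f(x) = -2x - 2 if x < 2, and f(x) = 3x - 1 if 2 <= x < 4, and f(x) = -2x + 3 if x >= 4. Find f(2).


5


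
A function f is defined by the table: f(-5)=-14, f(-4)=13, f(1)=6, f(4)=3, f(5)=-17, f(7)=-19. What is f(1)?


Reading from the table at x = 1

6


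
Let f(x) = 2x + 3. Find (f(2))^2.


f(2) = 7
(7)^2 = 49

49


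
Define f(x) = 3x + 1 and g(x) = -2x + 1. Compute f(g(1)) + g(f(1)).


f(g(1)) = -2
g(f(1)) = -7
Sum = -9

-9


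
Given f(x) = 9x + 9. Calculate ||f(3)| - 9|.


27


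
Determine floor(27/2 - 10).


27/2 = 13.5
13.5 - 10 = 3.5
floor(3.5) = 3

3


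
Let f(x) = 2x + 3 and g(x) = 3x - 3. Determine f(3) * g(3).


54


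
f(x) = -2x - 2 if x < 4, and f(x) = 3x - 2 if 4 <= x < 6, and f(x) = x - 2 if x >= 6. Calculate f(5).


5 satisfies 4 <= x < 6
f(5) = 13

13


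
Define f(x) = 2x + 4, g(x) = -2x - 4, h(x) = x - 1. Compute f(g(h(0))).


h(0) = -1
g(-1) = -2
f(-2) = 0

0


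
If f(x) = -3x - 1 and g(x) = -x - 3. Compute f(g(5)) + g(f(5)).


f(g(5)) = 23
g(f(5)) = 13
Sum = 36

36


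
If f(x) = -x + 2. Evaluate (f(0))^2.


f(0) = 2
(2)^2 = 4

4


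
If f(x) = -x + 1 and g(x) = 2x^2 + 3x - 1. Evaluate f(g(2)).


g(2) = 13
f(13) = -12

-12


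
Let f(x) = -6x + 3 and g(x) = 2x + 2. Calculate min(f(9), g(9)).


f(9) = -51
g(9) = 20
min = -51

-51


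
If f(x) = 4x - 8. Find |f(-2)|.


f(-2) = -16
|-16| = 16

16


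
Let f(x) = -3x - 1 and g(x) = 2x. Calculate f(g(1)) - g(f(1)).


f(g(1)) = -7
g(f(1)) = -8
Difference = 1

1


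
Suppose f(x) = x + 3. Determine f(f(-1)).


f(-1) = 2
f(2) = 5

5


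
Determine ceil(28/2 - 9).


28/2 = 14
14 - 9 = 5
ceil(5) = 5

5


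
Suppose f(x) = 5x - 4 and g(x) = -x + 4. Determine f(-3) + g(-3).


f(-3) = -19
g(-3) = 7
Sum = -12

-12


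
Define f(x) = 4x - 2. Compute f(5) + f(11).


f(5) = 18
f(11) = 42
Sum = 60

60


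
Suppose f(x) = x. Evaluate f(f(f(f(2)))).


f(2) = 2
f(2) = 2
f(2) = 2
f(2) = 2

2


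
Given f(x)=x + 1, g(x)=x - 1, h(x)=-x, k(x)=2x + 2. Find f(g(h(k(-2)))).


k(-2) = -2
h(-2) = 2
g(2) = 1
f(1) = 2

2


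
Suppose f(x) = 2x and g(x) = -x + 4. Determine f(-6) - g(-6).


f(-6) = -12
g(-6) = 10
Difference = -22

-22


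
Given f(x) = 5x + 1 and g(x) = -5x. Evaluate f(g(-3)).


76


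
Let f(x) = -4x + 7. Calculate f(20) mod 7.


f(20) = -73
-73 mod 7 = 4

4


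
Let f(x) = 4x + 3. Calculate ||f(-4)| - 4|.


f(-4) = -13
|-13| = 13
|13 - 4| = 9

9


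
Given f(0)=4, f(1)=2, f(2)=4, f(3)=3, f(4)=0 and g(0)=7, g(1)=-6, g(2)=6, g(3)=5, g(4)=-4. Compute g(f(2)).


f(2) = 4
g(4) = -4

-4


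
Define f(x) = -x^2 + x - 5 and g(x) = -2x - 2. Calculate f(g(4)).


g(4) = -10
f(-10) = (-1)*(-10)^2 + 1*(-10) - 5 = -115

-115


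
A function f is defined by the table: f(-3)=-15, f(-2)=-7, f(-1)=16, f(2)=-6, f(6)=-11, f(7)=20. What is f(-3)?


Reading from the table at x = -3

-15


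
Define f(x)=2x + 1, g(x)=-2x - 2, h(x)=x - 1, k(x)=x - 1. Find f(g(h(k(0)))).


k(0) = -1
h(-1) = -2
g(-2) = 2
f(2) = 5

5


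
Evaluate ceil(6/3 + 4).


6


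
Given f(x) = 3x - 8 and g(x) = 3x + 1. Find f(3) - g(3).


f(3) = 1
g(3) = 10
Difference = -9

-9


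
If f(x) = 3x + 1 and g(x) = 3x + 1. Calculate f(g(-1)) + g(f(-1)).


f(g(-1)) = -5
g(f(-1)) = -5
Sum = -10

-10


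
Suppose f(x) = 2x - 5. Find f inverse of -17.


Solve 2x - 5 = -17
x = (-17 + 5) / 2 = -6

-6


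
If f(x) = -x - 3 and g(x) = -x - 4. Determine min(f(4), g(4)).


-8


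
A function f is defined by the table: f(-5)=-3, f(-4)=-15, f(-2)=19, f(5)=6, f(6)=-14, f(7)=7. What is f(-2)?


19


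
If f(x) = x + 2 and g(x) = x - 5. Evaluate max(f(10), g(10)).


f(10) = 12
g(10) = 5
max = 12

12


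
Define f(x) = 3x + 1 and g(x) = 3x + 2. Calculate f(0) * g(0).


2


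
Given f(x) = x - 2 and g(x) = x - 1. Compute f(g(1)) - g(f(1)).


f(g(1)) = -2
g(f(1)) = -2
Difference = 0

0


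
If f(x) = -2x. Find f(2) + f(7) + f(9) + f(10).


f(2) = -4
f(7) = -14
f(9) = -18
f(10) = -20
Sum = -56

-56


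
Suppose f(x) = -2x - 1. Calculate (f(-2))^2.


f(-2) = 3
(3)^2 = 9

9


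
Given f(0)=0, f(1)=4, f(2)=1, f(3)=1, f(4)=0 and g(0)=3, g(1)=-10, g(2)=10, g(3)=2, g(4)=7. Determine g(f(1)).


f(1) = 4
g(4) = 7

7


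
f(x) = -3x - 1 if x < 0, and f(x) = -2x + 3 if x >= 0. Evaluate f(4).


-5


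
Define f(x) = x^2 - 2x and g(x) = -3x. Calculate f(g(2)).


g(2) = -6
f(-6) = 1*(-6)^2 - 2*(-6) = 48

48


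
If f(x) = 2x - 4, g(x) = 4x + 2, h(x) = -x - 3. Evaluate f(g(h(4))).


h(4) = -7
g(-7) = -26
f(-26) = -56

-56


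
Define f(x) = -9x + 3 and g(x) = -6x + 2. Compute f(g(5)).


g(5) = -28
f(-28) = 255

255


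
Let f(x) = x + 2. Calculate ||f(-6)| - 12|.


f(-6) = -4
|-4| = 4
|4 - 12| = 8

8


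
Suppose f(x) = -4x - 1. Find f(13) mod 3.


f(13) = -53
-53 mod 3 = 1

1


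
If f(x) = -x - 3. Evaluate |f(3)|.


f(3) = -6
|-6| = 6

6


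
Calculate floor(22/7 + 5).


22/7 = 3.1429
3.1429 + 5 = 8.1429
floor(8.1429) = 8

8


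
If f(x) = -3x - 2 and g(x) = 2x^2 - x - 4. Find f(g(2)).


g(2) = 2
f(2) = -8

-8


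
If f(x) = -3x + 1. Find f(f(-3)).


-29


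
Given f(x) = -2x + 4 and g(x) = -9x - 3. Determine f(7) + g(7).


f(7) = -10
g(7) = -66
Sum = -76

-76


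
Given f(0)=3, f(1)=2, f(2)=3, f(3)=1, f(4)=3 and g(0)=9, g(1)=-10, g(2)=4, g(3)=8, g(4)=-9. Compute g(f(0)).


f(0) = 3
g(3) = 8

8


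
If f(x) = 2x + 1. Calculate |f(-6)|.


11


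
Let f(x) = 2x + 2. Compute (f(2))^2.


f(2) = 6
(6)^2 = 36

36


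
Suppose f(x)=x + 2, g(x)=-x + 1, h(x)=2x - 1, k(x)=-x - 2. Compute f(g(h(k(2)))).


k(2) = -4
h(-4) = -9
g(-9) = 10
f(10) = 12

12


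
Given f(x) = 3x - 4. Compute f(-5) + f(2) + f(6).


f(-5) = -19
f(2) = 2
f(6) = 14
Sum = -3

-3


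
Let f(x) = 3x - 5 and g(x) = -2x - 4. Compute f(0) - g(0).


f(0) = -5
g(0) = -4
Difference = -1

-1


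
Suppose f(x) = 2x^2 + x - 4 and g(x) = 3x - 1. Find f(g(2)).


g(2) = 5
f(5) = 2*(5)^2 + 1*(5) - 4 = 51

51


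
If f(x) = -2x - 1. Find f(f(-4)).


f(-4) = 7
f(7) = -15

-15


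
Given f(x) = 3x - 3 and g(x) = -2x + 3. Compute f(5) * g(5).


f(5) = 12
g(5) = -7
Product = -84

-84


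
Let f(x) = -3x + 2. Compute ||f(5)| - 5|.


f(5) = -13
|-13| = 13
|13 - 5| = 8

8


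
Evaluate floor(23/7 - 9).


-6


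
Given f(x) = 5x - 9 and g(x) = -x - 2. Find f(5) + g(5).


9


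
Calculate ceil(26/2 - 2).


26/2 = 13
13 - 2 = 11
ceil(11) = 11

11


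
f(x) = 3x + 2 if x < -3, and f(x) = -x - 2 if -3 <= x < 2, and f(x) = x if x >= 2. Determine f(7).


7 satisfies x >= 2
f(7) = 7

7


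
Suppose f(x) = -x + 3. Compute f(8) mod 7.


2


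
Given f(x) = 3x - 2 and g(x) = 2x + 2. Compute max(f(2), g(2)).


f(2) = 4
g(2) = 6
max = 6

6


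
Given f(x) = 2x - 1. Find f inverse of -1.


Solve 2x - 1 = -1
x = (-1 + 1) / 2 = 0

0


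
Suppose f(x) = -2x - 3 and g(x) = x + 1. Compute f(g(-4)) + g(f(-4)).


9


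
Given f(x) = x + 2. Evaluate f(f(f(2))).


f(2) = 4
f(4) = 6
f(6) = 8

8


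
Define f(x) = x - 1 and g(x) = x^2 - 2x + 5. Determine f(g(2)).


g(2) = 5
f(5) = 4

4


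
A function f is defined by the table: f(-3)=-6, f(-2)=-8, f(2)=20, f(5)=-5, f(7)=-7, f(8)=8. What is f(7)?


-7


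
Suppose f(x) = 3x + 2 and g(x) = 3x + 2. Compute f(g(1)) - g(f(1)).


f(g(1)) = 17
g(f(1)) = 17
Difference = 0

0


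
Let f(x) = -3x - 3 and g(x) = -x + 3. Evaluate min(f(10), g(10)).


f(10) = -33
g(10) = -7
min = -33

-33


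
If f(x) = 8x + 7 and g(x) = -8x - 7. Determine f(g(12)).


g(12) = -103
f(-103) = -817

-817


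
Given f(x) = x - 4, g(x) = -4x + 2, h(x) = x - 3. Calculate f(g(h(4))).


h(4) = 1
g(1) = -2
f(-2) = -6

-6


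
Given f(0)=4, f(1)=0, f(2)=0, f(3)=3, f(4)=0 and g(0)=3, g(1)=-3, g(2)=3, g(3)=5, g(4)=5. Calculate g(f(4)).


3


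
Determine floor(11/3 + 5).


11/3 = 3.6667
3.6667 + 5 = 8.6667
floor(8.6667) = 8

8


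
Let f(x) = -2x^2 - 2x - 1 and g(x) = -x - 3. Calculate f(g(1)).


g(1) = -4
f(-4) = (-2)*(-4)^2 - 2*(-4) - 1 = -25

-25


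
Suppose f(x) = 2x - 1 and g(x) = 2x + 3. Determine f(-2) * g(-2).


5


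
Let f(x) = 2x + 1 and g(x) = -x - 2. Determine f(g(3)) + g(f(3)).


f(g(3)) = -9
g(f(3)) = -9
Sum = -18

-18


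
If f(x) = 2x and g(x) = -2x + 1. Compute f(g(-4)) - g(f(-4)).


f(g(-4)) = 18
g(f(-4)) = 17
Difference = 1

1


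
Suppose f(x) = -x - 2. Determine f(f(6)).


f(6) = -8
f(-8) = 6

6
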